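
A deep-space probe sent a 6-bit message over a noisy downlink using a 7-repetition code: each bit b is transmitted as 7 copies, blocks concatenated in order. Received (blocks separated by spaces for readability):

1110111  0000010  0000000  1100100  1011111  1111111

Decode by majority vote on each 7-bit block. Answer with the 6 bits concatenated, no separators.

Block 1 (1110111): 6 ones → 1
Block 2 (0000010): 1 one → 0
Block 3 (0000000): 0 ones → 0
Block 4 (1100100): 3 ones → 0
Block 5 (1011111): 6 ones → 1
Block 6 (1111111): 7 ones → 1

100011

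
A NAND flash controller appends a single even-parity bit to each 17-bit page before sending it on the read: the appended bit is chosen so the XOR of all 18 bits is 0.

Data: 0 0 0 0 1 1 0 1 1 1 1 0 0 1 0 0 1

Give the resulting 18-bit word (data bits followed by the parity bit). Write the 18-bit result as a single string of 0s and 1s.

000011011110010010

XOR of the 17 data bits: 0⊕0⊕0⊕0⊕1⊕1⊕0⊕1⊕1⊕1⊕1⊕0⊕0⊕1⊕0⊕0⊕1 = 0
Parity bit = 0 (so all 18 bits XOR to 0).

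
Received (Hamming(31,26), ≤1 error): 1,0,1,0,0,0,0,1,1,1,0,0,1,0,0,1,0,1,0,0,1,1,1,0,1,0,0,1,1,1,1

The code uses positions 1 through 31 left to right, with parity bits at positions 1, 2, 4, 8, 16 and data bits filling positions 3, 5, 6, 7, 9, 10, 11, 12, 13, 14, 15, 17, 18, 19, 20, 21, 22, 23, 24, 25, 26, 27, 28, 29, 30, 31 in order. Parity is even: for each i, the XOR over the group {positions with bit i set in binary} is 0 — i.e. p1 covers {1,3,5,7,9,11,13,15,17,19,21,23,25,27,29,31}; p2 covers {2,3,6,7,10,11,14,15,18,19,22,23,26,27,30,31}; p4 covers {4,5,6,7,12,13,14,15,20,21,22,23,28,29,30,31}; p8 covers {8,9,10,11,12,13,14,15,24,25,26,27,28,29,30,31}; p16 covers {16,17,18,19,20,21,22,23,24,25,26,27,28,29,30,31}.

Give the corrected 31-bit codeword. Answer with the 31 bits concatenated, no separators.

1010000111101001010011101001111

s1 (pos 1,3,5,7,9,11,13,15,17,19,21,23,25,27,29,31): 1⊕1⊕0⊕0⊕1⊕0⊕1⊕0⊕0⊕0⊕1⊕1⊕1⊕0⊕1⊕1 = 1
s2 (pos 2,3,6,7,10,11,14,15,18,19,22,23,26,27,30,31): 0⊕1⊕0⊕0⊕1⊕0⊕0⊕0⊕1⊕0⊕1⊕1⊕0⊕0⊕1⊕1 = 1
s4 (pos 4,5,6,7,12,13,14,15,20,21,22,23,28,29,30,31): 0⊕0⊕0⊕0⊕0⊕1⊕0⊕0⊕0⊕1⊕1⊕1⊕1⊕1⊕1⊕1 = 0
s8 (pos 8,9,10,11,12,13,14,15,24,25,26,27,28,29,30,31): 1⊕1⊕1⊕0⊕0⊕1⊕0⊕0⊕0⊕1⊕0⊕0⊕1⊕1⊕1⊕1 = 1
s16 (pos 16,17,18,19,20,21,22,23,24,25,26,27,28,29,30,31): 1⊕0⊕1⊕0⊕0⊕1⊕1⊕1⊕0⊕1⊕0⊕0⊕1⊕1⊕1⊕1 = 0
Syndrome s16…s1 = 01011 → error at position 11.
Flip position 11: 1010000111001001010011101001111 → 1010000111101001010011101001111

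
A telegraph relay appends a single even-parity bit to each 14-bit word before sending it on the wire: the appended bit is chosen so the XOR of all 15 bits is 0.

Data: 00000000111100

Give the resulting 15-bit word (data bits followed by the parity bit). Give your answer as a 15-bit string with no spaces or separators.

000000001111000

XOR of the 14 data bits: 0⊕0⊕0⊕0⊕0⊕0⊕0⊕0⊕1⊕1⊕1⊕1⊕0⊕0 = 0
Parity bit = 0 (so all 15 bits XOR to 0).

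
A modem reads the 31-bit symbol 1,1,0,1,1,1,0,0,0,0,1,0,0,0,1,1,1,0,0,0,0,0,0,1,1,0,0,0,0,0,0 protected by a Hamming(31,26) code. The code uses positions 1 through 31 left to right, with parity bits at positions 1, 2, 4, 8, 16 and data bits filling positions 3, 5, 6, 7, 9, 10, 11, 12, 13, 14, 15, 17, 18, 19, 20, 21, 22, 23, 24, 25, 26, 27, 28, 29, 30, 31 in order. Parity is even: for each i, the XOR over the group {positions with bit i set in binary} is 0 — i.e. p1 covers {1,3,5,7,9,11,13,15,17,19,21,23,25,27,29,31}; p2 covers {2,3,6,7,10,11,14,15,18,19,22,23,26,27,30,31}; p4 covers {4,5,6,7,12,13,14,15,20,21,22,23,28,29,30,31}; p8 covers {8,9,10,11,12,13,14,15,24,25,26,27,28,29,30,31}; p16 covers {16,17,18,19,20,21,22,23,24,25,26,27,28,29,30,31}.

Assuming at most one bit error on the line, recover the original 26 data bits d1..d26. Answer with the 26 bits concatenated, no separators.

01100010001100000011000000

s1 (pos 1,3,5,7,9,11,13,15,17,19,21,23,25,27,29,31): 1⊕0⊕1⊕0⊕0⊕1⊕0⊕1⊕1⊕0⊕0⊕0⊕1⊕0⊕0⊕0 = 0
s2 (pos 2,3,6,7,10,11,14,15,18,19,22,23,26,27,30,31): 1⊕0⊕1⊕0⊕0⊕1⊕0⊕1⊕0⊕0⊕0⊕0⊕0⊕0⊕0⊕0 = 0
s4 (pos 4,5,6,7,12,13,14,15,20,21,22,23,28,29,30,31): 1⊕1⊕1⊕0⊕0⊕0⊕0⊕1⊕0⊕0⊕0⊕0⊕0⊕0⊕0⊕0 = 0
s8 (pos 8,9,10,11,12,13,14,15,24,25,26,27,28,29,30,31): 0⊕0⊕0⊕1⊕0⊕0⊕0⊕1⊕1⊕1⊕0⊕0⊕0⊕0⊕0⊕0 = 0
s16 (pos 16,17,18,19,20,21,22,23,24,25,26,27,28,29,30,31): 1⊕1⊕0⊕0⊕0⊕0⊕0⊕0⊕1⊕1⊕0⊕0⊕0⊕0⊕0⊕0 = 0
Syndrome s16…s1 = 00000 → no error.
Read data bits from positions 3,5,6,7,9,10,11,12,13,14,15,17,18,19,20,21,22,23,24,25,26,27,28,29,30,31: 01100010001100000011000000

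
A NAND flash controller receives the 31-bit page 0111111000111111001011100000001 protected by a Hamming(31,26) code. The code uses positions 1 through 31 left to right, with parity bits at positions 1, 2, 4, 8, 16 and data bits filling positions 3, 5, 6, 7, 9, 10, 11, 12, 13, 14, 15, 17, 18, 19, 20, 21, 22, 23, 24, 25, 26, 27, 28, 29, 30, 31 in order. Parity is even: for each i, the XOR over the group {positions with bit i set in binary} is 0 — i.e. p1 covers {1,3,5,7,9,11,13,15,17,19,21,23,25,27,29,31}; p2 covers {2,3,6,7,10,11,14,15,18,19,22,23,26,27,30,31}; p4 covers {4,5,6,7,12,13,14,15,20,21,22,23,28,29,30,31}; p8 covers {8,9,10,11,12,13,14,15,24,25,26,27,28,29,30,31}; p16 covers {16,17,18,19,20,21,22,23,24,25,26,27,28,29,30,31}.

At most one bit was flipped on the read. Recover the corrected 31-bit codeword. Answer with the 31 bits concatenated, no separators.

s1 (pos 1,3,5,7,9,11,13,15,17,19,21,23,25,27,29,31): 0⊕1⊕1⊕1⊕0⊕1⊕1⊕1⊕0⊕1⊕1⊕1⊕0⊕0⊕0⊕1 = 0
s2 (pos 2,3,6,7,10,11,14,15,18,19,22,23,26,27,30,31): 1⊕1⊕1⊕1⊕0⊕1⊕1⊕1⊕0⊕1⊕1⊕1⊕0⊕0⊕0⊕1 = 1
s4 (pos 4,5,6,7,12,13,14,15,20,21,22,23,28,29,30,31): 1⊕1⊕1⊕1⊕1⊕1⊕1⊕1⊕0⊕1⊕1⊕1⊕0⊕0⊕0⊕1 = 0
s8 (pos 8,9,10,11,12,13,14,15,24,25,26,27,28,29,30,31): 0⊕0⊕0⊕1⊕1⊕1⊕1⊕1⊕0⊕0⊕0⊕0⊕0⊕0⊕0⊕1 = 0
s16 (pos 16,17,18,19,20,21,22,23,24,25,26,27,28,29,30,31): 1⊕0⊕0⊕1⊕0⊕1⊕1⊕1⊕0⊕0⊕0⊕0⊕0⊕0⊕0⊕1 = 0
Syndrome s16…s1 = 00010 → error at position 2.
Flip position 2: 0111111000111111001011100000001 → 0011111000111111001011100000001

0011111000111111001011100000001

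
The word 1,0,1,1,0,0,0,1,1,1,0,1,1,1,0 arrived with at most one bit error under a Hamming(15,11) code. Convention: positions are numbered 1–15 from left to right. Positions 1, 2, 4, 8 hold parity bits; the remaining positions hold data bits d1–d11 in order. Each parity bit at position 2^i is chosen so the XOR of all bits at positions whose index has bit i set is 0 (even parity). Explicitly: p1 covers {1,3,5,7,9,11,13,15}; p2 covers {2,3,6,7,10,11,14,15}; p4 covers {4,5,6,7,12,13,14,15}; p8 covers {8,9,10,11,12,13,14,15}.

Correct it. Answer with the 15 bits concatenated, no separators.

111100011101110

s1 (pos 1,3,5,7,9,11,13,15): 1⊕1⊕0⊕0⊕1⊕0⊕1⊕0 = 0
s2 (pos 2,3,6,7,10,11,14,15): 0⊕1⊕0⊕0⊕1⊕0⊕1⊕0 = 1
s4 (pos 4,5,6,7,12,13,14,15): 1⊕0⊕0⊕0⊕1⊕1⊕1⊕0 = 0
s8 (pos 8,9,10,11,12,13,14,15): 1⊕1⊕1⊕0⊕1⊕1⊕1⊕0 = 0
Syndrome s8…s1 = 0010 → error at position 2.
Flip position 2: 101100011101110 → 111100011101110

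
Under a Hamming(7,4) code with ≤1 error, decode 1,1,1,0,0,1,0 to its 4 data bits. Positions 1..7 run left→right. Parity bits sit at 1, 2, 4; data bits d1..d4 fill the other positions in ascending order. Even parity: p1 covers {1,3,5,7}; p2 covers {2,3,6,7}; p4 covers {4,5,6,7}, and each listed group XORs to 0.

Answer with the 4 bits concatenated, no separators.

s1 (pos 1,3,5,7): 1⊕1⊕0⊕0 = 0
s2 (pos 2,3,6,7): 1⊕1⊕1⊕0 = 1
s4 (pos 4,5,6,7): 0⊕0⊕1⊕0 = 1
Syndrome s4…s1 = 110 → error at position 6.
Flip position 6: 1110010 → 1110000
Read data bits from positions 3,5,6,7: 1000

1000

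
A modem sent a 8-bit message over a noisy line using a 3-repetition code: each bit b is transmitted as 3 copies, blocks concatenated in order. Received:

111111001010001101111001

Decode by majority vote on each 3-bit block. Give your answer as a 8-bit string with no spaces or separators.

Block 1 (111): 3 ones → 1
Block 2 (111): 3 ones → 1
Block 3 (001): 1 one → 0
Block 4 (010): 1 one → 0
Block 5 (001): 1 one → 0
Block 6 (101): 2 ones → 1
Block 7 (111): 3 ones → 1
Block 8 (001): 1 one → 0

11000110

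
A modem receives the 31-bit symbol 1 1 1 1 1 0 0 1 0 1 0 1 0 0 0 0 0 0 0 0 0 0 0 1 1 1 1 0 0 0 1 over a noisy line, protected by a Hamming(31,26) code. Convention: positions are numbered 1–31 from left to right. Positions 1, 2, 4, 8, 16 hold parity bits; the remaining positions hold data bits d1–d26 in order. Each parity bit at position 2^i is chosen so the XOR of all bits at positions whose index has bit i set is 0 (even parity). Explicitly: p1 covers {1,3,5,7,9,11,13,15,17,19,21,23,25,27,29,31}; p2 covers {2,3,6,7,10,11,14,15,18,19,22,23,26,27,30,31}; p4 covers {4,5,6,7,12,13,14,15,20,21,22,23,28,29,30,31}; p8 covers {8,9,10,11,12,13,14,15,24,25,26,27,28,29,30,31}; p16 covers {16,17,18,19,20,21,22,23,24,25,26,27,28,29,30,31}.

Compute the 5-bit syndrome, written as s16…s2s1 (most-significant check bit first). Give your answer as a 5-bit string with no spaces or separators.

10000

s1 (pos 1,3,5,7,9,11,13,15,17,19,21,23,25,27,29,31): 1⊕1⊕1⊕0⊕0⊕0⊕0⊕0⊕0⊕0⊕0⊕0⊕1⊕1⊕0⊕1 = 0
s2 (pos 2,3,6,7,10,11,14,15,18,19,22,23,26,27,30,31): 1⊕1⊕0⊕0⊕1⊕0⊕0⊕0⊕0⊕0⊕0⊕0⊕1⊕1⊕0⊕1 = 0
s4 (pos 4,5,6,7,12,13,14,15,20,21,22,23,28,29,30,31): 1⊕1⊕0⊕0⊕1⊕0⊕0⊕0⊕0⊕0⊕0⊕0⊕0⊕0⊕0⊕1 = 0
s8 (pos 8,9,10,11,12,13,14,15,24,25,26,27,28,29,30,31): 1⊕0⊕1⊕0⊕1⊕0⊕0⊕0⊕1⊕1⊕1⊕1⊕0⊕0⊕0⊕1 = 0
s16 (pos 16,17,18,19,20,21,22,23,24,25,26,27,28,29,30,31): 0⊕0⊕0⊕0⊕0⊕0⊕0⊕0⊕1⊕1⊕1⊕1⊕0⊕0⊕0⊕1 = 1
Syndrome s16…s1 = 10000 → error at position 16.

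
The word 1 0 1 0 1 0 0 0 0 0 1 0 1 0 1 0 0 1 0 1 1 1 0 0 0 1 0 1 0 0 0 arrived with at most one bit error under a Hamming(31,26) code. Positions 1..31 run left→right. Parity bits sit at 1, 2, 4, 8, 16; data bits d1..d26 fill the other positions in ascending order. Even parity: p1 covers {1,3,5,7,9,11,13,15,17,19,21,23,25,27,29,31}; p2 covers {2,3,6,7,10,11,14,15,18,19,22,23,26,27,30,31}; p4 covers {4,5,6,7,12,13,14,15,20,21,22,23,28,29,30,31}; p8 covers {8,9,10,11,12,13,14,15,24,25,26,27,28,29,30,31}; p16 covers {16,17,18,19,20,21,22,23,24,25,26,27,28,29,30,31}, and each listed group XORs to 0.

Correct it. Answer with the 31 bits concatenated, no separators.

1010100000100010010111000101000

s1 (pos 1,3,5,7,9,11,13,15,17,19,21,23,25,27,29,31): 1⊕1⊕1⊕0⊕0⊕1⊕1⊕1⊕0⊕0⊕1⊕0⊕0⊕0⊕0⊕0 = 1
s2 (pos 2,3,6,7,10,11,14,15,18,19,22,23,26,27,30,31): 0⊕1⊕0⊕0⊕0⊕1⊕0⊕1⊕1⊕0⊕1⊕0⊕1⊕0⊕0⊕0 = 0
s4 (pos 4,5,6,7,12,13,14,15,20,21,22,23,28,29,30,31): 0⊕1⊕0⊕0⊕0⊕1⊕0⊕1⊕1⊕1⊕1⊕0⊕1⊕0⊕0⊕0 = 1
s8 (pos 8,9,10,11,12,13,14,15,24,25,26,27,28,29,30,31): 0⊕0⊕0⊕1⊕0⊕1⊕0⊕1⊕0⊕0⊕1⊕0⊕1⊕0⊕0⊕0 = 1
s16 (pos 16,17,18,19,20,21,22,23,24,25,26,27,28,29,30,31): 0⊕0⊕1⊕0⊕1⊕1⊕1⊕0⊕0⊕0⊕1⊕0⊕1⊕0⊕0⊕0 = 0
Syndrome s16…s1 = 01101 → error at position 13.
Flip position 13: 1010100000101010010111000101000 → 1010100000100010010111000101000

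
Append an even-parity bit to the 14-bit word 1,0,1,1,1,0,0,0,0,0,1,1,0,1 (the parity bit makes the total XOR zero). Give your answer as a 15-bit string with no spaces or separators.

XOR of the 14 data bits: 1⊕0⊕1⊕1⊕1⊕0⊕0⊕0⊕0⊕0⊕1⊕1⊕0⊕1 = 1
Parity bit = 1 (so all 15 bits XOR to 0).

101110000011011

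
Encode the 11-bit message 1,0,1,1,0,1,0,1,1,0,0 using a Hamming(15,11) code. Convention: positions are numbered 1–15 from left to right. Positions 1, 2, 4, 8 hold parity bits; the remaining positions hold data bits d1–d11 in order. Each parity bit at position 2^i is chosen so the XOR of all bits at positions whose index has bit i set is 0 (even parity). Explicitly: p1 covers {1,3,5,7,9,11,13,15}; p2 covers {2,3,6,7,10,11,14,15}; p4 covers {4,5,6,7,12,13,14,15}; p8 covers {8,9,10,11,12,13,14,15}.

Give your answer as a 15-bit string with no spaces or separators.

Place data at non-parity positions: p1 p2 1 p4 0 1 1 p8 0 1 0 1 1 0 0
p1 (pos 1,3,5,7,9,11,13,15): XOR of data positions = 1⊕0⊕1⊕0⊕0⊕1⊕0 = 1
p2 (pos 2,3,6,7,10,11,14,15): XOR of data positions = 1⊕1⊕1⊕1⊕0⊕0⊕0 = 0
p4 (pos 4,5,6,7,12,13,14,15): XOR of data positions = 0⊕1⊕1⊕1⊕1⊕0⊕0 = 0
p8 (pos 8,9,10,11,12,13,14,15): XOR of data positions = 0⊕1⊕0⊕1⊕1⊕0⊕0 = 1
Codeword: 101001110101100

101001110101100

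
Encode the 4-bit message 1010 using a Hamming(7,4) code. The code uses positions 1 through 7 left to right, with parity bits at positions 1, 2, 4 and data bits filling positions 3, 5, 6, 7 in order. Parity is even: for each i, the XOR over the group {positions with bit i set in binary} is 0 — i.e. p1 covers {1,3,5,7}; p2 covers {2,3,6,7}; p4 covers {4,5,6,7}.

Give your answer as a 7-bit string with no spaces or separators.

1011010

Place data at non-parity positions: p1 p2 1 p4 0 1 0
p1 (pos 1,3,5,7): XOR of data positions = 1⊕0⊕0 = 1
p2 (pos 2,3,6,7): XOR of data positions = 1⊕1⊕0 = 0
p4 (pos 4,5,6,7): XOR of data positions = 0⊕1⊕0 = 1
Codeword: 1011010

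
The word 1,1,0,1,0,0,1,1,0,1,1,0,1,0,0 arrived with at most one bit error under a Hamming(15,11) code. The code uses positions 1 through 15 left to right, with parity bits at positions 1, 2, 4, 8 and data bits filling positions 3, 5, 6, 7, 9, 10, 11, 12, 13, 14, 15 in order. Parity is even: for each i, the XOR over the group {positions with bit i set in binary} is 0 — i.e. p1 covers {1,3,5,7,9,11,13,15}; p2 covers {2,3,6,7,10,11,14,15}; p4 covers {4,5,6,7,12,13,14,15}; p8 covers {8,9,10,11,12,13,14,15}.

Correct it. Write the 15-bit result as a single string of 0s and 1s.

s1 (pos 1,3,5,7,9,11,13,15): 1⊕0⊕0⊕1⊕0⊕1⊕1⊕0 = 0
s2 (pos 2,3,6,7,10,11,14,15): 1⊕0⊕0⊕1⊕1⊕1⊕0⊕0 = 0
s4 (pos 4,5,6,7,12,13,14,15): 1⊕0⊕0⊕1⊕0⊕1⊕0⊕0 = 1
s8 (pos 8,9,10,11,12,13,14,15): 1⊕0⊕1⊕1⊕0⊕1⊕0⊕0 = 0
Syndrome s8…s1 = 0100 → error at position 4.
Flip position 4: 110100110110100 → 110000110110100

110000110110100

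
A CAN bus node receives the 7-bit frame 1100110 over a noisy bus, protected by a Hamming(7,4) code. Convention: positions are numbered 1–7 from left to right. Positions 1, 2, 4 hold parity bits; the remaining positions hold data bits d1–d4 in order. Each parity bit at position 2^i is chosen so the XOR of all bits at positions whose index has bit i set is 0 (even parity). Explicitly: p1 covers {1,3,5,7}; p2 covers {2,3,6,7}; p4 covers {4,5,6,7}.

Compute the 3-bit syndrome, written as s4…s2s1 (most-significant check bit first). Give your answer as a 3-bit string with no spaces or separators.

s1 (pos 1,3,5,7): 1⊕0⊕1⊕0 = 0
s2 (pos 2,3,6,7): 1⊕0⊕1⊕0 = 0
s4 (pos 4,5,6,7): 0⊕1⊕1⊕0 = 0
Syndrome s4…s1 = 000 → no error.

000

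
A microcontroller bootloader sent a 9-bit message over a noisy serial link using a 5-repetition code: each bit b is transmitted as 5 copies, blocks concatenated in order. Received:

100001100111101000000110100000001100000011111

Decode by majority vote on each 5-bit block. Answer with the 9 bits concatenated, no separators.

Block 1 (10000): 1 one → 0
Block 2 (11001): 3 ones → 1
Block 3 (11101): 4 ones → 1
Block 4 (00000): 0 ones → 0
Block 5 (01101): 3 ones → 1
Block 6 (00000): 0 ones → 0
Block 7 (00110): 2 ones → 0
Block 8 (00000): 0 ones → 0
Block 9 (11111): 5 ones → 1

011010001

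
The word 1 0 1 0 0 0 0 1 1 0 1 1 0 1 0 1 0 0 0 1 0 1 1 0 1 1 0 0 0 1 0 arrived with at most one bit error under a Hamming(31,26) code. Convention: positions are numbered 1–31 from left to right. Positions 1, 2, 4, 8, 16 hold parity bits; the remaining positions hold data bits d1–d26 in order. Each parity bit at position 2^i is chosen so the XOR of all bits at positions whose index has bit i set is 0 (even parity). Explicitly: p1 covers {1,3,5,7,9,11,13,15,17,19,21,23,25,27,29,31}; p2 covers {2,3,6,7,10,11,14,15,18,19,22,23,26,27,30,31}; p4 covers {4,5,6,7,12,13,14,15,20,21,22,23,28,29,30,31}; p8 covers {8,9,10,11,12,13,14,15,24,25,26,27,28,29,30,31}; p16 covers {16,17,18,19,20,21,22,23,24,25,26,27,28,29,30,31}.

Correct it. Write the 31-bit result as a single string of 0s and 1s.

1010000110110101010101101100010

s1 (pos 1,3,5,7,9,11,13,15,17,19,21,23,25,27,29,31): 1⊕1⊕0⊕0⊕1⊕1⊕0⊕0⊕0⊕0⊕0⊕1⊕1⊕0⊕0⊕0 = 0
s2 (pos 2,3,6,7,10,11,14,15,18,19,22,23,26,27,30,31): 0⊕1⊕0⊕0⊕0⊕1⊕1⊕0⊕0⊕0⊕1⊕1⊕1⊕0⊕1⊕0 = 1
s4 (pos 4,5,6,7,12,13,14,15,20,21,22,23,28,29,30,31): 0⊕0⊕0⊕0⊕1⊕0⊕1⊕0⊕1⊕0⊕1⊕1⊕0⊕0⊕1⊕0 = 0
s8 (pos 8,9,10,11,12,13,14,15,24,25,26,27,28,29,30,31): 1⊕1⊕0⊕1⊕1⊕0⊕1⊕0⊕0⊕1⊕1⊕0⊕0⊕0⊕1⊕0 = 0
s16 (pos 16,17,18,19,20,21,22,23,24,25,26,27,28,29,30,31): 1⊕0⊕0⊕0⊕1⊕0⊕1⊕1⊕0⊕1⊕1⊕0⊕0⊕0⊕1⊕0 = 1
Syndrome s16…s1 = 10010 → error at position 18.
Flip position 18: 1010000110110101000101101100010 → 1010000110110101010101101100010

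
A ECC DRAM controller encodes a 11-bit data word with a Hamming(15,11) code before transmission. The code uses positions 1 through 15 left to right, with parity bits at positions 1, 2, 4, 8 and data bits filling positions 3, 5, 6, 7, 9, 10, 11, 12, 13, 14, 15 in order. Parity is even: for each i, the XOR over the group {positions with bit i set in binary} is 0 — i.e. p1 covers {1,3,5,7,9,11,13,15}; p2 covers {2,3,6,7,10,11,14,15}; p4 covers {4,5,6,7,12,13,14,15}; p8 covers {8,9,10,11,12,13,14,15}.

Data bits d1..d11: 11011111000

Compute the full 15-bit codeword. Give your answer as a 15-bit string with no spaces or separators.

Place data at non-parity positions: p1 p2 1 p4 1 0 1 p8 1 1 1 1 0 0 0
p1 (pos 1,3,5,7,9,11,13,15): XOR of data positions = 1⊕1⊕1⊕1⊕1⊕0⊕0 = 1
p2 (pos 2,3,6,7,10,11,14,15): XOR of data positions = 1⊕0⊕1⊕1⊕1⊕0⊕0 = 0
p4 (pos 4,5,6,7,12,13,14,15): XOR of data positions = 1⊕0⊕1⊕1⊕0⊕0⊕0 = 1
p8 (pos 8,9,10,11,12,13,14,15): XOR of data positions = 1⊕1⊕1⊕1⊕0⊕0⊕0 = 0
Codeword: 101110101111000

101110101111000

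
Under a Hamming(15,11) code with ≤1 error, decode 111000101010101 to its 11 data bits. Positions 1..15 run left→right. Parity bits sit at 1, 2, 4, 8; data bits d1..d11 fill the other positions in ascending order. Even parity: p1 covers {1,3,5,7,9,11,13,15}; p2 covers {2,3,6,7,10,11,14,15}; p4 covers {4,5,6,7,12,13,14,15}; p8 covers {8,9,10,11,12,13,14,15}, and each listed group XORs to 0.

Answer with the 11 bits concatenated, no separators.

10001010101

s1 (pos 1,3,5,7,9,11,13,15): 1⊕1⊕0⊕1⊕1⊕1⊕1⊕1 = 1
s2 (pos 2,3,6,7,10,11,14,15): 1⊕1⊕0⊕1⊕0⊕1⊕0⊕1 = 1
s4 (pos 4,5,6,7,12,13,14,15): 0⊕0⊕0⊕1⊕0⊕1⊕0⊕1 = 1
s8 (pos 8,9,10,11,12,13,14,15): 0⊕1⊕0⊕1⊕0⊕1⊕0⊕1 = 0
Syndrome s8…s1 = 0111 → error at position 7.
Flip position 7: 111000101010101 → 111000001010101
Read data bits from positions 3,5,6,7,9,10,11,12,13,14,15: 10001010101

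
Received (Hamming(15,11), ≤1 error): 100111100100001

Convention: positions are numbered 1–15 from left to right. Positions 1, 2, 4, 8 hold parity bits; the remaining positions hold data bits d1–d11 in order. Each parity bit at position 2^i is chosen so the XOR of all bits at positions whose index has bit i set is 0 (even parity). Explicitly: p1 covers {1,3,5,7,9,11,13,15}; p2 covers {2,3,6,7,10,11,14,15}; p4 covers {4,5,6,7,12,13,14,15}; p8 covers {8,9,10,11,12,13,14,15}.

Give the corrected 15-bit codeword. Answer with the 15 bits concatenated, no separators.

100011100100001

s1 (pos 1,3,5,7,9,11,13,15): 1⊕0⊕1⊕1⊕0⊕0⊕0⊕1 = 0
s2 (pos 2,3,6,7,10,11,14,15): 0⊕0⊕1⊕1⊕1⊕0⊕0⊕1 = 0
s4 (pos 4,5,6,7,12,13,14,15): 1⊕1⊕1⊕1⊕0⊕0⊕0⊕1 = 1
s8 (pos 8,9,10,11,12,13,14,15): 0⊕0⊕1⊕0⊕0⊕0⊕0⊕1 = 0
Syndrome s8…s1 = 0100 → error at position 4.
Flip position 4: 100111100100001 → 100011100100001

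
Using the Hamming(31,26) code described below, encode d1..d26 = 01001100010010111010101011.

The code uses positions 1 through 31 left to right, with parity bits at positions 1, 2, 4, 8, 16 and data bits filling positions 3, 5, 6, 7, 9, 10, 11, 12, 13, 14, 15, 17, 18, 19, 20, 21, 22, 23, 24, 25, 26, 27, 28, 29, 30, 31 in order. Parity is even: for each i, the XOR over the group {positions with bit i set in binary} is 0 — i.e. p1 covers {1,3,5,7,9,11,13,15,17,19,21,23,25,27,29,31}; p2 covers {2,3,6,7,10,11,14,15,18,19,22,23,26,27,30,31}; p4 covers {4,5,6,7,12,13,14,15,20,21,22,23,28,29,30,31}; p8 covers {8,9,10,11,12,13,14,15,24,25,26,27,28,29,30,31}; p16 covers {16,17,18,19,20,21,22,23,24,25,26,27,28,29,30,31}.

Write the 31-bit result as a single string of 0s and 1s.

Place data at non-parity positions: p1 p2 0 p4 1 0 0 p8 1 1 0 0 0 1 0 p16 0 1 0 1 1 1 0 1 0 1 0 1 0 1 1
p1 (pos 1,3,5,7,9,11,13,15,17,19,21,23,25,27,29,31): XOR of data positions = 0⊕1⊕0⊕1⊕0⊕0⊕0⊕0⊕0⊕1⊕0⊕0⊕0⊕0⊕1 = 0
p2 (pos 2,3,6,7,10,11,14,15,18,19,22,23,26,27,30,31): XOR of data positions = 0⊕0⊕0⊕1⊕0⊕1⊕0⊕1⊕0⊕1⊕0⊕1⊕0⊕1⊕1 = 1
p4 (pos 4,5,6,7,12,13,14,15,20,21,22,23,28,29,30,31): XOR of data positions = 1⊕0⊕0⊕0⊕0⊕1⊕0⊕1⊕1⊕1⊕0⊕1⊕0⊕1⊕1 = 0
p8 (pos 8,9,10,11,12,13,14,15,24,25,26,27,28,29,30,31): XOR of data positions = 1⊕1⊕0⊕0⊕0⊕1⊕0⊕1⊕0⊕1⊕0⊕1⊕0⊕1⊕1 = 0
p16 (pos 16,17,18,19,20,21,22,23,24,25,26,27,28,29,30,31): XOR of data positions = 0⊕1⊕0⊕1⊕1⊕1⊕0⊕1⊕0⊕1⊕0⊕1⊕0⊕1⊕1 = 1
Codeword: 0100100011000101010111010101011

0100100011000101010111010101011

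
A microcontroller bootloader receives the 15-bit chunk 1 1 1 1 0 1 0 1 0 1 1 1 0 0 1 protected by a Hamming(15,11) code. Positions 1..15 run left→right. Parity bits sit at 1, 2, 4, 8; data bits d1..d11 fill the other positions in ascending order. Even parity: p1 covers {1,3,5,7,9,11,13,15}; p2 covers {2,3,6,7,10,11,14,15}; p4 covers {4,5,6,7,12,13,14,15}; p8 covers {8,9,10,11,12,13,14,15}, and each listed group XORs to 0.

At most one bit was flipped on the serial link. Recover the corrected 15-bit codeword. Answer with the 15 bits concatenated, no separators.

111101000111001

s1 (pos 1,3,5,7,9,11,13,15): 1⊕1⊕0⊕0⊕0⊕1⊕0⊕1 = 0
s2 (pos 2,3,6,7,10,11,14,15): 1⊕1⊕1⊕0⊕1⊕1⊕0⊕1 = 0
s4 (pos 4,5,6,7,12,13,14,15): 1⊕0⊕1⊕0⊕1⊕0⊕0⊕1 = 0
s8 (pos 8,9,10,11,12,13,14,15): 1⊕0⊕1⊕1⊕1⊕0⊕0⊕1 = 1
Syndrome s8…s1 = 1000 → error at position 8.
Flip position 8: 111101010111001 → 111101000111001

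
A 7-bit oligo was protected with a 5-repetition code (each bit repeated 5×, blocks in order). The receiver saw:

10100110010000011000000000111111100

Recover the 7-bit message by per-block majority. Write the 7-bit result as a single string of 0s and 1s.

0100011

Block 1 (10100): 2 ones → 0
Block 2 (11001): 3 ones → 1
Block 3 (00000): 0 ones → 0
Block 4 (11000): 2 ones → 0
Block 5 (00000): 0 ones → 0
Block 6 (01111): 4 ones → 1
Block 7 (11100): 3 ones → 1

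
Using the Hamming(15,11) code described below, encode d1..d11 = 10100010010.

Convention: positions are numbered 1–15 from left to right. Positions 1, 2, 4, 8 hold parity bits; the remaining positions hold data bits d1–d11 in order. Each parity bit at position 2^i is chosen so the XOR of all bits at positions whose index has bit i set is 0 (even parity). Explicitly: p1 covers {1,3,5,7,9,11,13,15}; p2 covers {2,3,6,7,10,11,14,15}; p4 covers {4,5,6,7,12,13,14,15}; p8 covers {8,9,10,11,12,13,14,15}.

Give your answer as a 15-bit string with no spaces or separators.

Place data at non-parity positions: p1 p2 1 p4 0 1 0 p8 0 0 1 0 0 1 0
p1 (pos 1,3,5,7,9,11,13,15): XOR of data positions = 1⊕0⊕0⊕0⊕1⊕0⊕0 = 0
p2 (pos 2,3,6,7,10,11,14,15): XOR of data positions = 1⊕1⊕0⊕0⊕1⊕1⊕0 = 0
p4 (pos 4,5,6,7,12,13,14,15): XOR of data positions = 0⊕1⊕0⊕0⊕0⊕1⊕0 = 0
p8 (pos 8,9,10,11,12,13,14,15): XOR of data positions = 0⊕0⊕1⊕0⊕0⊕1⊕0 = 0
Codeword: 001001000010010

001001000010010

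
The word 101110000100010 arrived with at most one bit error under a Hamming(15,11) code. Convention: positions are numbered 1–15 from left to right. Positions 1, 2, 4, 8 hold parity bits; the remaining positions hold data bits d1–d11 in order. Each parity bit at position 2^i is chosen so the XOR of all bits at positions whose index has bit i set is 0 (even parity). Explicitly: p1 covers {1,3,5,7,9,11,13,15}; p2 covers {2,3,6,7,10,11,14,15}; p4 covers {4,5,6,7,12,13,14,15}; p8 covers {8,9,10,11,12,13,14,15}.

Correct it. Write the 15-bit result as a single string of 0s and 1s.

101110100100010

s1 (pos 1,3,5,7,9,11,13,15): 1⊕1⊕1⊕0⊕0⊕0⊕0⊕0 = 1
s2 (pos 2,3,6,7,10,11,14,15): 0⊕1⊕0⊕0⊕1⊕0⊕1⊕0 = 1
s4 (pos 4,5,6,7,12,13,14,15): 1⊕1⊕0⊕0⊕0⊕0⊕1⊕0 = 1
s8 (pos 8,9,10,11,12,13,14,15): 0⊕0⊕1⊕0⊕0⊕0⊕1⊕0 = 0
Syndrome s8…s1 = 0111 → error at position 7.
Flip position 7: 101110000100010 → 101110100100010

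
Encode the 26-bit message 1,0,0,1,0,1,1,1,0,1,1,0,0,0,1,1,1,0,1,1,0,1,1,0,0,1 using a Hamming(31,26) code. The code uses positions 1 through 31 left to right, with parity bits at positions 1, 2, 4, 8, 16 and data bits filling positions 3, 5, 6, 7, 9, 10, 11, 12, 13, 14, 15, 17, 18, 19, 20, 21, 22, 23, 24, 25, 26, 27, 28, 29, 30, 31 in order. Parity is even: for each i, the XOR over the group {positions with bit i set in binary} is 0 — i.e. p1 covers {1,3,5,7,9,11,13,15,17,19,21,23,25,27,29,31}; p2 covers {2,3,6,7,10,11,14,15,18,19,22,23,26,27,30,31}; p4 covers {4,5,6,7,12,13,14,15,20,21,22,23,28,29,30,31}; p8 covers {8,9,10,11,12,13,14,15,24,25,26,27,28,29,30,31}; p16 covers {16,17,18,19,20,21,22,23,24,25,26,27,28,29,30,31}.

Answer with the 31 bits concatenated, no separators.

0111001001110110000111011011001

Place data at non-parity positions: p1 p2 1 p4 0 0 1 p8 0 1 1 1 0 1 1 p16 0 0 0 1 1 1 0 1 1 0 1 1 0 0 1
p1 (pos 1,3,5,7,9,11,13,15,17,19,21,23,25,27,29,31): XOR of data positions = 1⊕0⊕1⊕0⊕1⊕0⊕1⊕0⊕0⊕1⊕0⊕1⊕1⊕0⊕1 = 0
p2 (pos 2,3,6,7,10,11,14,15,18,19,22,23,26,27,30,31): XOR of data positions = 1⊕0⊕1⊕1⊕1⊕1⊕1⊕0⊕0⊕1⊕0⊕0⊕1⊕0⊕1 = 1
p4 (pos 4,5,6,7,12,13,14,15,20,21,22,23,28,29,30,31): XOR of data positions = 0⊕0⊕1⊕1⊕0⊕1⊕1⊕1⊕1⊕1⊕0⊕1⊕0⊕0⊕1 = 1
p8 (pos 8,9,10,11,12,13,14,15,24,25,26,27,28,29,30,31): XOR of data positions = 0⊕1⊕1⊕1⊕0⊕1⊕1⊕1⊕1⊕0⊕1⊕1⊕0⊕0⊕1 = 0
p16 (pos 16,17,18,19,20,21,22,23,24,25,26,27,28,29,30,31): XOR of data positions = 0⊕0⊕0⊕1⊕1⊕1⊕0⊕1⊕1⊕0⊕1⊕1⊕0⊕0⊕1 = 0
Codeword: 0111001001110110000111011011001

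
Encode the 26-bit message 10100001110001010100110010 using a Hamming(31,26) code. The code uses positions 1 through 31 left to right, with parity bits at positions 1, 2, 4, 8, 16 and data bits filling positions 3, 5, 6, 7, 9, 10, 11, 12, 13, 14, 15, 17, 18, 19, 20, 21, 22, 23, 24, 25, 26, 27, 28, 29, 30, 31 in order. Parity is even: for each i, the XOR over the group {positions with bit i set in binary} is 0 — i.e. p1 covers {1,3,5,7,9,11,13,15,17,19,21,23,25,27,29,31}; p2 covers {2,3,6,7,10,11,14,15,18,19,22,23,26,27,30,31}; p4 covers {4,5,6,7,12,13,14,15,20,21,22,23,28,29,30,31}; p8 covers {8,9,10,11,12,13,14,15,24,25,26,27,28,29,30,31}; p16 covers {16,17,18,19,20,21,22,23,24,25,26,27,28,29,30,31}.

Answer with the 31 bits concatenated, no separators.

0011010000011100001010100110010

Place data at non-parity positions: p1 p2 1 p4 0 1 0 p8 0 0 0 1 1 1 0 p16 0 0 1 0 1 0 1 0 0 1 1 0 0 1 0
p1 (pos 1,3,5,7,9,11,13,15,17,19,21,23,25,27,29,31): XOR of data positions = 1⊕0⊕0⊕0⊕0⊕1⊕0⊕0⊕1⊕1⊕1⊕0⊕1⊕0⊕0 = 0
p2 (pos 2,3,6,7,10,11,14,15,18,19,22,23,26,27,30,31): XOR of data positions = 1⊕1⊕0⊕0⊕0⊕1⊕0⊕0⊕1⊕0⊕1⊕1⊕1⊕1⊕0 = 0
p4 (pos 4,5,6,7,12,13,14,15,20,21,22,23,28,29,30,31): XOR of data positions = 0⊕1⊕0⊕1⊕1⊕1⊕0⊕0⊕1⊕0⊕1⊕0⊕0⊕1⊕0 = 1
p8 (pos 8,9,10,11,12,13,14,15,24,25,26,27,28,29,30,31): XOR of data positions = 0⊕0⊕0⊕1⊕1⊕1⊕0⊕0⊕0⊕1⊕1⊕0⊕0⊕1⊕0 = 0
p16 (pos 16,17,18,19,20,21,22,23,24,25,26,27,28,29,30,31): XOR of data positions = 0⊕0⊕1⊕0⊕1⊕0⊕1⊕0⊕0⊕1⊕1⊕0⊕0⊕1⊕0 = 0
Codeword: 0011010000011100001010100110010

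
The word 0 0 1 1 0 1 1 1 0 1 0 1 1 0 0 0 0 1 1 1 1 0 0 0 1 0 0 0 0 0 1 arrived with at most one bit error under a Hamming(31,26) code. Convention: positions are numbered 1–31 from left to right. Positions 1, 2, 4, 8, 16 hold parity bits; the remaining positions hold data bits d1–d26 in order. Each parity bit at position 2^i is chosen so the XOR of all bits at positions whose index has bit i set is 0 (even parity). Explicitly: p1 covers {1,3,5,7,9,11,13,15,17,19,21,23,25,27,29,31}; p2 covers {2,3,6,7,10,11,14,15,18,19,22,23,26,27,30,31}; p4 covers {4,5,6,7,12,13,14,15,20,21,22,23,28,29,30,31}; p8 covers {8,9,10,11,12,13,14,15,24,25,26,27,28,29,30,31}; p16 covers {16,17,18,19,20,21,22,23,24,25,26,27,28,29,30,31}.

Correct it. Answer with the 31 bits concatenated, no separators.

s1 (pos 1,3,5,7,9,11,13,15,17,19,21,23,25,27,29,31): 0⊕1⊕0⊕1⊕0⊕0⊕1⊕0⊕0⊕1⊕1⊕0⊕1⊕0⊕0⊕1 = 1
s2 (pos 2,3,6,7,10,11,14,15,18,19,22,23,26,27,30,31): 0⊕1⊕1⊕1⊕1⊕0⊕0⊕0⊕1⊕1⊕0⊕0⊕0⊕0⊕0⊕1 = 1
s4 (pos 4,5,6,7,12,13,14,15,20,21,22,23,28,29,30,31): 1⊕0⊕1⊕1⊕1⊕1⊕0⊕0⊕1⊕1⊕0⊕0⊕0⊕0⊕0⊕1 = 0
s8 (pos 8,9,10,11,12,13,14,15,24,25,26,27,28,29,30,31): 1⊕0⊕1⊕0⊕1⊕1⊕0⊕0⊕0⊕1⊕0⊕0⊕0⊕0⊕0⊕1 = 0
s16 (pos 16,17,18,19,20,21,22,23,24,25,26,27,28,29,30,31): 0⊕0⊕1⊕1⊕1⊕1⊕0⊕0⊕0⊕1⊕0⊕0⊕0⊕0⊕0⊕1 = 0
Syndrome s16…s1 = 00011 → error at position 3.
Flip position 3: 0011011101011000011110001000001 → 0001011101011000011110001000001

0001011101011000011110001000001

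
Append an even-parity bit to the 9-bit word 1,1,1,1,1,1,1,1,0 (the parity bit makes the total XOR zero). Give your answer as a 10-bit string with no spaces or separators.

1111111100

XOR of the 9 data bits: 1⊕1⊕1⊕1⊕1⊕1⊕1⊕1⊕0 = 0
Parity bit = 0 (so all 10 bits XOR to 0).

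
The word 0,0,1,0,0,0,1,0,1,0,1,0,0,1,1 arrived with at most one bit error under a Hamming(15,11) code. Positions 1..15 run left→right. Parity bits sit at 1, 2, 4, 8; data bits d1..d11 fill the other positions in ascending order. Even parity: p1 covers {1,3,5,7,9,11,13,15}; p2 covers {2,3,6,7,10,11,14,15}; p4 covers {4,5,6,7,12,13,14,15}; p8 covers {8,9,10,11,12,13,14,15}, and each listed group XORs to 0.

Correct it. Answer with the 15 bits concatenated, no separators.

s1 (pos 1,3,5,7,9,11,13,15): 0⊕1⊕0⊕1⊕1⊕1⊕0⊕1 = 1
s2 (pos 2,3,6,7,10,11,14,15): 0⊕1⊕0⊕1⊕0⊕1⊕1⊕1 = 1
s4 (pos 4,5,6,7,12,13,14,15): 0⊕0⊕0⊕1⊕0⊕0⊕1⊕1 = 1
s8 (pos 8,9,10,11,12,13,14,15): 0⊕1⊕0⊕1⊕0⊕0⊕1⊕1 = 0
Syndrome s8…s1 = 0111 → error at position 7.
Flip position 7: 001000101010011 → 001000001010011

001000001010011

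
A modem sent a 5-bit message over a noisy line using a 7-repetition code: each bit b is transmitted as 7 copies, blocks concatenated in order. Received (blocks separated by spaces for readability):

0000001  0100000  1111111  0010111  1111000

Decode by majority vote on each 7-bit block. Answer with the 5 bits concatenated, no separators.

Block 1 (0000001): 1 one → 0
Block 2 (0100000): 1 one → 0
Block 3 (1111111): 7 ones → 1
Block 4 (0010111): 4 ones → 1
Block 5 (1111000): 4 ones → 1

00111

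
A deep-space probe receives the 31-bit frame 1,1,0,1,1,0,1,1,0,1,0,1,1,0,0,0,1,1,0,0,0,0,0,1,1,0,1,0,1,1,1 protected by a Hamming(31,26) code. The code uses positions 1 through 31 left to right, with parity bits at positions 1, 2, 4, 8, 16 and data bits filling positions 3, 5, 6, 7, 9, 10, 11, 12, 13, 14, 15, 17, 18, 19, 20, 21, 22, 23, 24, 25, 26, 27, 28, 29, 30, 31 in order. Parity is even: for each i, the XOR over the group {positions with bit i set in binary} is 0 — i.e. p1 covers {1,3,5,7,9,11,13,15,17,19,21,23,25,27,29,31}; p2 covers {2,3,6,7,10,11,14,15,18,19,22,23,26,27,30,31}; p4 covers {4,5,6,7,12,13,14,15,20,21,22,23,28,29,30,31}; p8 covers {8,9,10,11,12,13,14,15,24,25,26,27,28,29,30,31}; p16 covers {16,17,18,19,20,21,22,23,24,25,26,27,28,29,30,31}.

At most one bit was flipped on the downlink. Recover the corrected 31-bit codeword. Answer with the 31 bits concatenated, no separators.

s1 (pos 1,3,5,7,9,11,13,15,17,19,21,23,25,27,29,31): 1⊕0⊕1⊕1⊕0⊕0⊕1⊕0⊕1⊕0⊕0⊕0⊕1⊕1⊕1⊕1 = 1
s2 (pos 2,3,6,7,10,11,14,15,18,19,22,23,26,27,30,31): 1⊕0⊕0⊕1⊕1⊕0⊕0⊕0⊕1⊕0⊕0⊕0⊕0⊕1⊕1⊕1 = 1
s4 (pos 4,5,6,7,12,13,14,15,20,21,22,23,28,29,30,31): 1⊕1⊕0⊕1⊕1⊕1⊕0⊕0⊕0⊕0⊕0⊕0⊕0⊕1⊕1⊕1 = 0
s8 (pos 8,9,10,11,12,13,14,15,24,25,26,27,28,29,30,31): 1⊕0⊕1⊕0⊕1⊕1⊕0⊕0⊕1⊕1⊕0⊕1⊕0⊕1⊕1⊕1 = 0
s16 (pos 16,17,18,19,20,21,22,23,24,25,26,27,28,29,30,31): 0⊕1⊕1⊕0⊕0⊕0⊕0⊕0⊕1⊕1⊕0⊕1⊕0⊕1⊕1⊕1 = 0
Syndrome s16…s1 = 00011 → error at position 3.
Flip position 3: 1101101101011000110000011010111 → 1111101101011000110000011010111

1111101101011000110000011010111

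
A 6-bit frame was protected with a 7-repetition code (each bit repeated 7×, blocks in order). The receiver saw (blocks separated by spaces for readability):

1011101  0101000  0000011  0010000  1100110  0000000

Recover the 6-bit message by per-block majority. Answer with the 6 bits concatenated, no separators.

100010

Block 1 (1011101): 5 ones → 1
Block 2 (0101000): 2 ones → 0
Block 3 (0000011): 2 ones → 0
Block 4 (0010000): 1 one → 0
Block 5 (1100110): 4 ones → 1
Block 6 (0000000): 0 ones → 0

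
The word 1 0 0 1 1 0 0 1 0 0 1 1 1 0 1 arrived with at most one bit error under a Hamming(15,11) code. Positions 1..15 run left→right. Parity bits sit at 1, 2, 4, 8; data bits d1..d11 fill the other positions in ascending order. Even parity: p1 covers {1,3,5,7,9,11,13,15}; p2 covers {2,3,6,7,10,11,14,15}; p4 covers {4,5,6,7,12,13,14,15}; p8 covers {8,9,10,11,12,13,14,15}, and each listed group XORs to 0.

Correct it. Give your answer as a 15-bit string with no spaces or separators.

100110010011001

s1 (pos 1,3,5,7,9,11,13,15): 1⊕0⊕1⊕0⊕0⊕1⊕1⊕1 = 1
s2 (pos 2,3,6,7,10,11,14,15): 0⊕0⊕0⊕0⊕0⊕1⊕0⊕1 = 0
s4 (pos 4,5,6,7,12,13,14,15): 1⊕1⊕0⊕0⊕1⊕1⊕0⊕1 = 1
s8 (pos 8,9,10,11,12,13,14,15): 1⊕0⊕0⊕1⊕1⊕1⊕0⊕1 = 1
Syndrome s8…s1 = 1101 → error at position 13.
Flip position 13: 100110010011101 → 100110010011001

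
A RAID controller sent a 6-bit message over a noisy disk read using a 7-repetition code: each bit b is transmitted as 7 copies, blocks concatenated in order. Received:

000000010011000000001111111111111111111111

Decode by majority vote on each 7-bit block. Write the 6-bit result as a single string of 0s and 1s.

Block 1 (0000000): 0 ones → 0
Block 2 (1001100): 3 ones → 0
Block 3 (0000001): 1 one → 0
Block 4 (1111111): 7 ones → 1
Block 5 (1111111): 7 ones → 1
Block 6 (1111111): 7 ones → 1

000111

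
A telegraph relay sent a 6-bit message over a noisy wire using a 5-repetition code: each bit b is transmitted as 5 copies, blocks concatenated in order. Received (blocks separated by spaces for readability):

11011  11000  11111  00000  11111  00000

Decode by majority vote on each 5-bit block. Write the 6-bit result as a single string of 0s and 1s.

Block 1 (11011): 4 ones → 1
Block 2 (11000): 2 ones → 0
Block 3 (11111): 5 ones → 1
Block 4 (00000): 0 ones → 0
Block 5 (11111): 5 ones → 1
Block 6 (00000): 0 ones → 0

101010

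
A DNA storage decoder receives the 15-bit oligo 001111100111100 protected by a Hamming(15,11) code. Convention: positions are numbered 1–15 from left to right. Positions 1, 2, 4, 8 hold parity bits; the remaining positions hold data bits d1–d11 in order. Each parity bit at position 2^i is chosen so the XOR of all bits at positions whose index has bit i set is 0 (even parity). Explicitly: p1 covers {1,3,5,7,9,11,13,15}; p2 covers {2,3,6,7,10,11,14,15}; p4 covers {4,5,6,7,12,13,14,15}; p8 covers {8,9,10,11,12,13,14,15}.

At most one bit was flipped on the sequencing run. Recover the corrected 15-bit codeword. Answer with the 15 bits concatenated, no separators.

000111100111100

s1 (pos 1,3,5,7,9,11,13,15): 0⊕1⊕1⊕1⊕0⊕1⊕1⊕0 = 1
s2 (pos 2,3,6,7,10,11,14,15): 0⊕1⊕1⊕1⊕1⊕1⊕0⊕0 = 1
s4 (pos 4,5,6,7,12,13,14,15): 1⊕1⊕1⊕1⊕1⊕1⊕0⊕0 = 0
s8 (pos 8,9,10,11,12,13,14,15): 0⊕0⊕1⊕1⊕1⊕1⊕0⊕0 = 0
Syndrome s8…s1 = 0011 → error at position 3.
Flip position 3: 001111100111100 → 000111100111100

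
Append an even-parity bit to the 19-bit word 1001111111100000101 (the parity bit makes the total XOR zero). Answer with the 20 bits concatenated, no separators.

10011111111000001011

XOR of the 19 data bits: 1⊕0⊕0⊕1⊕1⊕1⊕1⊕1⊕1⊕1⊕1⊕0⊕0⊕0⊕0⊕0⊕1⊕0⊕1 = 1
Parity bit = 1 (so all 20 bits XOR to 0).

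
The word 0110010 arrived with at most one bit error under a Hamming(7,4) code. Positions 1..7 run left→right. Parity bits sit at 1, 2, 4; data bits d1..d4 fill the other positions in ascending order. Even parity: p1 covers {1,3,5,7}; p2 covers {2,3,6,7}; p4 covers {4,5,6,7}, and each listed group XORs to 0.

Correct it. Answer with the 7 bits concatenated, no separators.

0110011

s1 (pos 1,3,5,7): 0⊕1⊕0⊕0 = 1
s2 (pos 2,3,6,7): 1⊕1⊕1⊕0 = 1
s4 (pos 4,5,6,7): 0⊕0⊕1⊕0 = 1
Syndrome s4…s1 = 111 → error at position 7.
Flip position 7: 0110010 → 0110011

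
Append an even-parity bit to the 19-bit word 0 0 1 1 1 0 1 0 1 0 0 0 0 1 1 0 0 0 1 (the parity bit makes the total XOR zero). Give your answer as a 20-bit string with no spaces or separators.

XOR of the 19 data bits: 0⊕0⊕1⊕1⊕1⊕0⊕1⊕0⊕1⊕0⊕0⊕0⊕0⊕1⊕1⊕0⊕0⊕0⊕1 = 0
Parity bit = 0 (so all 20 bits XOR to 0).

00111010100001100010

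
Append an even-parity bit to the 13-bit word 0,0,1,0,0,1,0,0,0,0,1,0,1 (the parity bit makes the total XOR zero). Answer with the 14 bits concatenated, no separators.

00100100001010

XOR of the 13 data bits: 0⊕0⊕1⊕0⊕0⊕1⊕0⊕0⊕0⊕0⊕1⊕0⊕1 = 0
Parity bit = 0 (so all 14 bits XOR to 0).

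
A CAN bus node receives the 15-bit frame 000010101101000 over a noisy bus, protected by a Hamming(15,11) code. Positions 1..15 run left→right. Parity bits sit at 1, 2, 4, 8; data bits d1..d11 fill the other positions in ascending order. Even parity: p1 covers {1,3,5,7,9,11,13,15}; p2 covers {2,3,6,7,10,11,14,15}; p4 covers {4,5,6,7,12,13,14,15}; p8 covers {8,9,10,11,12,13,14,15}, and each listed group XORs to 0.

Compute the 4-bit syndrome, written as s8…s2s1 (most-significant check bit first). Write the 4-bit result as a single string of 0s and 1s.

s1 (pos 1,3,5,7,9,11,13,15): 0⊕0⊕1⊕1⊕1⊕0⊕0⊕0 = 1
s2 (pos 2,3,6,7,10,11,14,15): 0⊕0⊕0⊕1⊕1⊕0⊕0⊕0 = 0
s4 (pos 4,5,6,7,12,13,14,15): 0⊕1⊕0⊕1⊕1⊕0⊕0⊕0 = 1
s8 (pos 8,9,10,11,12,13,14,15): 0⊕1⊕1⊕0⊕1⊕0⊕0⊕0 = 1
Syndrome s8…s1 = 1101 → error at position 13.

1101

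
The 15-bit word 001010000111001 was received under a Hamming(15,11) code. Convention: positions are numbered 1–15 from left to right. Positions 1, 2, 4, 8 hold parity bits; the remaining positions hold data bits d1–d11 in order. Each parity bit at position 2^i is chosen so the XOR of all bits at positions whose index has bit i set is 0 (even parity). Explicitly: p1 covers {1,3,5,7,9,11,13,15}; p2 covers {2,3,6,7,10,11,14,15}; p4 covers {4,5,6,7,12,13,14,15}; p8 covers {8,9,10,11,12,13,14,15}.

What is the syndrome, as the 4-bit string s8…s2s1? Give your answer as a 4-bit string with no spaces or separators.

s1 (pos 1,3,5,7,9,11,13,15): 0⊕1⊕1⊕0⊕0⊕1⊕0⊕1 = 0
s2 (pos 2,3,6,7,10,11,14,15): 0⊕1⊕0⊕0⊕1⊕1⊕0⊕1 = 0
s4 (pos 4,5,6,7,12,13,14,15): 0⊕1⊕0⊕0⊕1⊕0⊕0⊕1 = 1
s8 (pos 8,9,10,11,12,13,14,15): 0⊕0⊕1⊕1⊕1⊕0⊕0⊕1 = 0
Syndrome s8…s1 = 0100 → error at position 4.

0100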